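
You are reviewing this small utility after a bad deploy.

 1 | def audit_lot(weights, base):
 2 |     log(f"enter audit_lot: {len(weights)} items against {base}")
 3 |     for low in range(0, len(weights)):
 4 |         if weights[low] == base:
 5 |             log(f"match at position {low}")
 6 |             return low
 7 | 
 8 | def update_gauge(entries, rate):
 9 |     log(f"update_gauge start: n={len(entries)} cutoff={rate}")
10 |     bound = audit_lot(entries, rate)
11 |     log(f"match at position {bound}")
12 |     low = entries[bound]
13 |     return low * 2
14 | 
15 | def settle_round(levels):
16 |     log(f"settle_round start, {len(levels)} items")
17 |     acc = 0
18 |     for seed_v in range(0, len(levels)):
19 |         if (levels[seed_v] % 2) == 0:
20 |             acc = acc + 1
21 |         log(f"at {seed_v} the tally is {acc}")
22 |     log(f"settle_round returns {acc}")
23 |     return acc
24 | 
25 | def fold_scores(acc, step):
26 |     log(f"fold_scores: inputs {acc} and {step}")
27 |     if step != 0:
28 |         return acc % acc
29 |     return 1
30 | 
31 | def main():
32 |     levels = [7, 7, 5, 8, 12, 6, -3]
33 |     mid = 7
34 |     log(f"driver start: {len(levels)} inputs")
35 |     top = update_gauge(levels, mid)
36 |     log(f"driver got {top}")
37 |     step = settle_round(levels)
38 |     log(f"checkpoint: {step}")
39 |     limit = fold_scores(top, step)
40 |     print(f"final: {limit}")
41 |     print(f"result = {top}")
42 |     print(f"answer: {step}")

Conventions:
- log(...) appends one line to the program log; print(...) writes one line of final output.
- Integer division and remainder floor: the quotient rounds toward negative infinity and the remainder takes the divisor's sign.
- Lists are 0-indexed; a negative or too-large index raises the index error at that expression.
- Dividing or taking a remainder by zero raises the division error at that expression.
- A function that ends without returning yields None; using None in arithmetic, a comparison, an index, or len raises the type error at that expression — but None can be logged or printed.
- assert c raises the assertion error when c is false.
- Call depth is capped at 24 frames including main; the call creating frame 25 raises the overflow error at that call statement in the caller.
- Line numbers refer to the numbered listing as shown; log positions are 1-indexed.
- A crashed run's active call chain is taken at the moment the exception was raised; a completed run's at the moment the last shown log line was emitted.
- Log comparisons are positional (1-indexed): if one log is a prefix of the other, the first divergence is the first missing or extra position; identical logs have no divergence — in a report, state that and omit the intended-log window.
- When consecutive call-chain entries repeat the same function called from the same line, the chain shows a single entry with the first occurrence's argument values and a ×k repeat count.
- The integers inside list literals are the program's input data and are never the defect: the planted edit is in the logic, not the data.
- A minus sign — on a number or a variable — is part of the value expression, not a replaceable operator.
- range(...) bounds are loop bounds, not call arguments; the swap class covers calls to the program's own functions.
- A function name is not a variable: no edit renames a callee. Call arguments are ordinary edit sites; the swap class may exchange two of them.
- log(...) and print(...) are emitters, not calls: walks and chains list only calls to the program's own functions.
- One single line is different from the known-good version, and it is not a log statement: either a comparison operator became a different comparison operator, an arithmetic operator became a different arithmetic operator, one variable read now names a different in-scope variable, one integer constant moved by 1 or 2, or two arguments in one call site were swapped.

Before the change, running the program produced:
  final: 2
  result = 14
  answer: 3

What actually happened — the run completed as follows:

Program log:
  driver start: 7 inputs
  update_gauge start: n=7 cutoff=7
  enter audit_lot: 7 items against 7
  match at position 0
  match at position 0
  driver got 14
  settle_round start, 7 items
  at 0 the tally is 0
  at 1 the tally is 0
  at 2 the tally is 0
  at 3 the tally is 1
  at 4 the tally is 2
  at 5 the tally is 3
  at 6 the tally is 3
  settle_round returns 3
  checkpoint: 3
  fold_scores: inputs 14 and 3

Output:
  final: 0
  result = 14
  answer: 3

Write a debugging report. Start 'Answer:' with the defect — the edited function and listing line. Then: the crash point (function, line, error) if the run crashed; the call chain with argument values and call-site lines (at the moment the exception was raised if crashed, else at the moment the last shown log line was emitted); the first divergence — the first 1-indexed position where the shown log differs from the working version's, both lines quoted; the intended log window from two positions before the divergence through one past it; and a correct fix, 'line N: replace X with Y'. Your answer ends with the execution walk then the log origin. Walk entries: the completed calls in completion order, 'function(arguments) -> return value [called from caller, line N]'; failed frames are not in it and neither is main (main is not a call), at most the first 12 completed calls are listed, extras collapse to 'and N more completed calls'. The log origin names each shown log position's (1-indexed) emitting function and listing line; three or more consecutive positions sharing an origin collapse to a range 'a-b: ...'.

Answer: the defect is in fold_scores at line 28.
Key observation: The two runs log identically and part ways only at the printed values.
Call chain: main -> fold_scores(14, 3) (called at line 39).
First divergence: none; the two logs match at every position.
Execution walk:
  audit_lot([7, 7, 5, 8, 12, 6, -3], 7) -> 0  [called from update_gauge, line 10]
  update_gauge([7, 7, 5, 8, 12, 6, -3], 7) -> 14  [called from main, line 35]
  settle_round([7, 7, 5, 8, 12, 6, -3]) -> 3  [called from main, line 37]
  fold_scores(14, 3) -> 0  [called from main, line 39]
Log line origins:
  1: from main, line 34
  2: from update_gauge, line 9
  3: from audit_lot, line 2
  4: from audit_lot, line 5
  5: from update_gauge, line 11
  6: from main, line 36
  7: from settle_round, line 16
  8-14: from settle_round, line 21
  15: from settle_round, line 22
  16: from main, line 38
  17: from fold_scores, line 26
A correct fix: line 28: replace `acc % acc` with `acc % step`.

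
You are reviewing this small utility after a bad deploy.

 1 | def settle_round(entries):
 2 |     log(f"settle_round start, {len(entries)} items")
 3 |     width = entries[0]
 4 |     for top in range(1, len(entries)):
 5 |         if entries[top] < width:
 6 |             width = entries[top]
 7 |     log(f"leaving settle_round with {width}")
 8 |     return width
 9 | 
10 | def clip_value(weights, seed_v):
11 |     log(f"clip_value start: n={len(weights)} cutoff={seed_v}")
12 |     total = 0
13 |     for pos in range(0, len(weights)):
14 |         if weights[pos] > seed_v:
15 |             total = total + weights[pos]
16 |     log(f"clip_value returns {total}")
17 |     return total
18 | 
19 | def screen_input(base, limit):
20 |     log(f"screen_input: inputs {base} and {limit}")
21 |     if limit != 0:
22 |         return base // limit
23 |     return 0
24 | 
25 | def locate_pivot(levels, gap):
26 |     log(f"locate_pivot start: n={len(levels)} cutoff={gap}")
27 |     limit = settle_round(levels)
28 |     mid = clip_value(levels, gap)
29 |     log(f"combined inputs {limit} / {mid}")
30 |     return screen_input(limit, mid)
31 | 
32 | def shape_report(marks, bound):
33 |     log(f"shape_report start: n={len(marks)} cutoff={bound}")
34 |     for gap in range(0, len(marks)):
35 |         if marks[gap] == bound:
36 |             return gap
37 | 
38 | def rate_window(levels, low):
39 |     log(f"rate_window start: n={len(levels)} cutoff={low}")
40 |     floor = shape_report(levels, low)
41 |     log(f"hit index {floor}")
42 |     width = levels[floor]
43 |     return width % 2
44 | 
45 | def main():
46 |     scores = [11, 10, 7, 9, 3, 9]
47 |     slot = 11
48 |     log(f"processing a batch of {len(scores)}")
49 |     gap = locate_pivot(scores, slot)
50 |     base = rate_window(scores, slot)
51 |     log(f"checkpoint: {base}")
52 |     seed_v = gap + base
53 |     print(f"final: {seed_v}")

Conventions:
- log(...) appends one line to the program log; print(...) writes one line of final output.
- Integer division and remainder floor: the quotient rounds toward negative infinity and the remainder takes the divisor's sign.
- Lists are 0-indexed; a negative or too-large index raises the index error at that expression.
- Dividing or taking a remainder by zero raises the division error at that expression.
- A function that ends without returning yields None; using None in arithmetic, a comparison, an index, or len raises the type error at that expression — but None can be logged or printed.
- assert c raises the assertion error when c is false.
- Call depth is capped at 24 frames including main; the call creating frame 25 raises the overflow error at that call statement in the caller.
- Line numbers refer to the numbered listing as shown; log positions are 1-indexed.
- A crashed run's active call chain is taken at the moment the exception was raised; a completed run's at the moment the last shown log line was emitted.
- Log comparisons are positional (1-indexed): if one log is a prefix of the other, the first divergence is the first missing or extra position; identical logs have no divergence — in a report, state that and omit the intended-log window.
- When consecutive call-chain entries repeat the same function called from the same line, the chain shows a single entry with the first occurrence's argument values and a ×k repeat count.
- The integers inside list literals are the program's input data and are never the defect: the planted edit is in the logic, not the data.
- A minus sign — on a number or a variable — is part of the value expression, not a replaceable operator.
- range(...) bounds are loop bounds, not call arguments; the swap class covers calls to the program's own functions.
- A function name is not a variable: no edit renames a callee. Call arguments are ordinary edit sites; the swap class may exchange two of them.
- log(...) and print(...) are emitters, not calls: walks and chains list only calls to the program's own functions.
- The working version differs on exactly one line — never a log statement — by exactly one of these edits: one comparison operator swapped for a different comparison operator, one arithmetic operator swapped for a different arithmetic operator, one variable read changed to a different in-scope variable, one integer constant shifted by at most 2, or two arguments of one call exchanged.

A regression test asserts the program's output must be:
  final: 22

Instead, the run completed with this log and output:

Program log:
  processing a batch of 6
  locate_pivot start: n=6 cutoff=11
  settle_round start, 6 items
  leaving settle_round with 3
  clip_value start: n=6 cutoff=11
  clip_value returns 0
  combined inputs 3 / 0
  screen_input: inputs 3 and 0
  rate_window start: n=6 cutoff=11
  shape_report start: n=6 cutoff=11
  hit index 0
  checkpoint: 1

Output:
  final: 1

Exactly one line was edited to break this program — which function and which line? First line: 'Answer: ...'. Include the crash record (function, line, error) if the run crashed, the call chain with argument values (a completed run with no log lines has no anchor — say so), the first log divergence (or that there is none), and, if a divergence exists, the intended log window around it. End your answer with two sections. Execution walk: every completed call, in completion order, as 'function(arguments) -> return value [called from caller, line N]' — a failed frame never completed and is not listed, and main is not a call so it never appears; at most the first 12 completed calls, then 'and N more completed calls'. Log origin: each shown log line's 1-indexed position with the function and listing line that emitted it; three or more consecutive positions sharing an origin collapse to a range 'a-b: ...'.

Answer: the defect is in rate_window at line 43.
Key fact: Everything matches until log position 12, which reads 'checkpoint: 1' in place of 'checkpoint: 22'.
Call chain: main.
First divergence: at position 12 the run shows 'checkpoint: 1' where the working version logs 'checkpoint: 22'.
Intended log window:
  10: shape_report start: n=6 cutoff=11
  11: hit index 0
  12: checkpoint: 22
Execution walk:
  settle_round([11, 10, 7, 9, 3, 9]) -> 3  [called from locate_pivot, line 27]
  clip_value([11, 10, 7, 9, 3, 9], 11) -> 0  [called from locate_pivot, line 28]
  screen_input(3, 0) -> 0  [called from locate_pivot, line 30]
  locate_pivot([11, 10, 7, 9, 3, 9], 11) -> 0  [called from main, line 49]
  shape_report([11, 10, 7, 9, 3, 9], 11) -> 0  [called from rate_window, line 40]
  rate_window([11, 10, 7, 9, 3, 9], 11) -> 1  [called from main, line 50]
Log origin:
  1: emitted by main (line 48)
  2: emitted by locate_pivot (line 26)
  3: emitted by settle_round (line 2)
  4: emitted by settle_round (line 7)
  5: emitted by clip_value (line 11)
  6: emitted by clip_value (line 16)
  7: emitted by locate_pivot (line 29)
  8: emitted by screen_input (line 20)
  9: emitted by rate_window (line 39)
  10: emitted by shape_report (line 33)
  11: emitted by rate_window (line 41)
  12: emitted by main (line 51)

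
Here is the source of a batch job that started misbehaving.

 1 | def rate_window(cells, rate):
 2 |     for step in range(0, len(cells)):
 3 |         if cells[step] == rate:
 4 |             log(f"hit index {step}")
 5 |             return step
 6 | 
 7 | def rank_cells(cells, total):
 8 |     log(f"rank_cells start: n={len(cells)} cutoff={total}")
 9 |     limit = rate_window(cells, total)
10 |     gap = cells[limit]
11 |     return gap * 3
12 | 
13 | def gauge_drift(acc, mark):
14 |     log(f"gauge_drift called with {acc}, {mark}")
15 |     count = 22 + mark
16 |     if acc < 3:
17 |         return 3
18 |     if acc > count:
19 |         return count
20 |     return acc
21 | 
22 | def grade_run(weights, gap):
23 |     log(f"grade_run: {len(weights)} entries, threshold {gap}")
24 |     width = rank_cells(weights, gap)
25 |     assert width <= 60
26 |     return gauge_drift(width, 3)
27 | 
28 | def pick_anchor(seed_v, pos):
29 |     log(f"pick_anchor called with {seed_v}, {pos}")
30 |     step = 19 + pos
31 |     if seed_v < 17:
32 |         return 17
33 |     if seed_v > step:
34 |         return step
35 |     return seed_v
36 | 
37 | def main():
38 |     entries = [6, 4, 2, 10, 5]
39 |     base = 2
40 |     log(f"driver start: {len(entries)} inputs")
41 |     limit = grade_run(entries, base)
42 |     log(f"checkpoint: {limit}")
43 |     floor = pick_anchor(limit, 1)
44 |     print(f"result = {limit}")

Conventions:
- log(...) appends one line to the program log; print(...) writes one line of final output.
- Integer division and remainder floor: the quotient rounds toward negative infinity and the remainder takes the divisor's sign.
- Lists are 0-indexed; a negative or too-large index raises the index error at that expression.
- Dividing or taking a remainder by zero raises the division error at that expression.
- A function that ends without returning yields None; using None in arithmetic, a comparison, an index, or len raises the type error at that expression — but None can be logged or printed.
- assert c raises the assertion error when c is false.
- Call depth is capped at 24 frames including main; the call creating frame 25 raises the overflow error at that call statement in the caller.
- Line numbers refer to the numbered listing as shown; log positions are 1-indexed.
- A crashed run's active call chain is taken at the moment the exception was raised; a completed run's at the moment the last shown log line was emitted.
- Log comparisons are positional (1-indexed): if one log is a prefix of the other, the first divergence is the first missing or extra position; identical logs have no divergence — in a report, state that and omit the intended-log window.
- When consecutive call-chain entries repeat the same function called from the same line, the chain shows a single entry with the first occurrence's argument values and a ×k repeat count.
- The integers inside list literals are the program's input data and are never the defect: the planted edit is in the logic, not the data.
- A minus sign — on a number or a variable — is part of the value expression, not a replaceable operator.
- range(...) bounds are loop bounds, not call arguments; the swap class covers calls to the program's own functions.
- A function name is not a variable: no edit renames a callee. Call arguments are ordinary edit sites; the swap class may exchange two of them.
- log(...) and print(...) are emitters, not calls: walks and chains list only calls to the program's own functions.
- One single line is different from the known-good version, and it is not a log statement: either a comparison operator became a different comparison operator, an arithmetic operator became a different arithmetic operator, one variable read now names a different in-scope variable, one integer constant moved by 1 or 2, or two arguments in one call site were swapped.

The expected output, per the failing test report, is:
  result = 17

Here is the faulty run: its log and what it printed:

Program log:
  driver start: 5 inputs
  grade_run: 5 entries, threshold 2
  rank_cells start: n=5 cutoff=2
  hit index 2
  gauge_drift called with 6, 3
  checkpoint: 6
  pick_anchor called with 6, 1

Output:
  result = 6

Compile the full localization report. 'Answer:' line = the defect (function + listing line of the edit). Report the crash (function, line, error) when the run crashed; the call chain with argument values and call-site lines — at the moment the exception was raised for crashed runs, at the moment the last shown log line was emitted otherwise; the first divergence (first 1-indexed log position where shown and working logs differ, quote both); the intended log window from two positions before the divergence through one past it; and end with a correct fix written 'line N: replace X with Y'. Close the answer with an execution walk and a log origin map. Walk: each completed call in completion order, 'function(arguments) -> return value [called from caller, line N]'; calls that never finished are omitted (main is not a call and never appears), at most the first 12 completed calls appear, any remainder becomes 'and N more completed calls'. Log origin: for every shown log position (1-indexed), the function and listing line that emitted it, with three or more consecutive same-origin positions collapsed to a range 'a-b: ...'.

Answer: the defect is in main at line 44.
Key observation: Every logged value matches the working version; the printed result is what differs.
Call chain: main -> pick_anchor(6, 1) (called at line 43).
First divergence: there is none — every log position agrees.
Execution walk:
  rate_window([6, 4, 2, 10, 5], 2) -> 2  [called from rank_cells, line 9]
  rank_cells([6, 4, 2, 10, 5], 2) -> 6  [called from grade_run, line 24]
  gauge_drift(6, 3) -> 6  [called from grade_run, line 26]
  grade_run([6, 4, 2, 10, 5], 2) -> 6  [called from main, line 41]
  pick_anchor(6, 1) -> 17  [called from main, line 43]
Log origins:
  1: from main, line 40
  2: from grade_run, line 23
  3: from rank_cells, line 8
  4: from rate_window, line 4
  5: from gauge_drift, line 14
  6: from main, line 42
  7: from pick_anchor, line 29
A correct fix: line 44: replace `limit` with `floor`.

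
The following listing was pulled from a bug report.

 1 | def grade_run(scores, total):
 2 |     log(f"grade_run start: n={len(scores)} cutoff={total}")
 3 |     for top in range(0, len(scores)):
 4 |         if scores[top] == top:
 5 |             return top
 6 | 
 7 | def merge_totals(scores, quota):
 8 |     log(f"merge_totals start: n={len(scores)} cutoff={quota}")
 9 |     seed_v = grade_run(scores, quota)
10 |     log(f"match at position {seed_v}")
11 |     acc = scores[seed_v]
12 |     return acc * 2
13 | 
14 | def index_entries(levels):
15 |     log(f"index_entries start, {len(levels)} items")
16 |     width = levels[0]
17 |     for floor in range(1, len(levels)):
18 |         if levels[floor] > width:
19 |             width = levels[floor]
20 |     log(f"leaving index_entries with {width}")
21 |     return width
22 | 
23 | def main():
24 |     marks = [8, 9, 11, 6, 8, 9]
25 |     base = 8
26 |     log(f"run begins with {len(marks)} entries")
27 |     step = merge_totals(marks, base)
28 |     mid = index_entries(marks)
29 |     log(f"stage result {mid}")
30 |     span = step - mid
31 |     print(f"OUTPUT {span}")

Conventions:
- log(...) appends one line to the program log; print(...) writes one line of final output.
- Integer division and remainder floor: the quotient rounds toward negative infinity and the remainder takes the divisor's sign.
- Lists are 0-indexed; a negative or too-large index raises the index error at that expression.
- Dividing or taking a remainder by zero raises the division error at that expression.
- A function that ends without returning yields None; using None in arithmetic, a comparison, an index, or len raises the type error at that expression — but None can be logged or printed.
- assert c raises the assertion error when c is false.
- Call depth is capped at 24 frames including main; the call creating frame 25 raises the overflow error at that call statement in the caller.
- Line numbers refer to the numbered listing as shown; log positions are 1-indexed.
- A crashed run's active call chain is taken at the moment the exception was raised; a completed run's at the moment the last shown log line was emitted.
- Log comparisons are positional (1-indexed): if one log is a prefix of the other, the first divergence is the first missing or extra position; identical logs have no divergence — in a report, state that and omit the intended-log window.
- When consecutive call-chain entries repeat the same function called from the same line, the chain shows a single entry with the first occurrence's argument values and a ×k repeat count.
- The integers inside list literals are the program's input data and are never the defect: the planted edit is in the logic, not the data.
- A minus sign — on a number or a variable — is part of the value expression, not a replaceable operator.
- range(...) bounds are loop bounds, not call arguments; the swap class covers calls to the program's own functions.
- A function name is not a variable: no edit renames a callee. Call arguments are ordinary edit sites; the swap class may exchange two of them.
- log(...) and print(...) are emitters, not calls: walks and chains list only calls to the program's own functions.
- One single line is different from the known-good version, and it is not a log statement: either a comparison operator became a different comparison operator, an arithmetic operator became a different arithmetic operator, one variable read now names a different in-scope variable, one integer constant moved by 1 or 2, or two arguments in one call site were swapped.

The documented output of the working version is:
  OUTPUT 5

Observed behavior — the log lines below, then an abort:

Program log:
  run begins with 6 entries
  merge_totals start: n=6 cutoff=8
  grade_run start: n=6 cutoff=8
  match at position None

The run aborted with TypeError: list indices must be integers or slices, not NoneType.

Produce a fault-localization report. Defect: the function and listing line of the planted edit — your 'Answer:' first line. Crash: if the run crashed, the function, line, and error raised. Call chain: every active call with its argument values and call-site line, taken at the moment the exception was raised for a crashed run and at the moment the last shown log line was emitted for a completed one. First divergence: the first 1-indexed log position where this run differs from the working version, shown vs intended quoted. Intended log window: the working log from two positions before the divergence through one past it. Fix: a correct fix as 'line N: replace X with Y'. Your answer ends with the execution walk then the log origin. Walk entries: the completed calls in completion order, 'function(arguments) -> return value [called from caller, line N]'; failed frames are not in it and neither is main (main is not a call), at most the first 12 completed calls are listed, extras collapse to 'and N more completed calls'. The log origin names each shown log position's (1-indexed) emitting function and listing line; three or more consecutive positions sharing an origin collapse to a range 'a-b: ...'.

Answer: the defect is in grade_run at line 4.
The tell: Log line 4 is where behavior first shows: 'match at position None' appears instead of 'match at position 0'.
Crash: merge_totals, line 11, TypeError.
Call chain: main -> merge_totals([8, 9, 11, 6, 8, 9], 8) (called at line 27).
First divergence: position 4; shown 'match at position None' vs intended 'match at position 0'.
Intended log window:
  2: merge_totals start: n=6 cutoff=8
  3: grade_run start: n=6 cutoff=8
  4: match at position 0
  5: index_entries start, 6 items
Execution walk:
  grade_run([8, 9, 11, 6, 8, 9], 8) -> None  [called from merge_totals, line 9]
Log origin:
  1 — main, line 26
  2 — merge_totals, line 8
  3 — grade_run, line 2
  4 — merge_totals, line 10
A correct fix: line 4: replace `scores[top] == top` with `scores[top] == total`.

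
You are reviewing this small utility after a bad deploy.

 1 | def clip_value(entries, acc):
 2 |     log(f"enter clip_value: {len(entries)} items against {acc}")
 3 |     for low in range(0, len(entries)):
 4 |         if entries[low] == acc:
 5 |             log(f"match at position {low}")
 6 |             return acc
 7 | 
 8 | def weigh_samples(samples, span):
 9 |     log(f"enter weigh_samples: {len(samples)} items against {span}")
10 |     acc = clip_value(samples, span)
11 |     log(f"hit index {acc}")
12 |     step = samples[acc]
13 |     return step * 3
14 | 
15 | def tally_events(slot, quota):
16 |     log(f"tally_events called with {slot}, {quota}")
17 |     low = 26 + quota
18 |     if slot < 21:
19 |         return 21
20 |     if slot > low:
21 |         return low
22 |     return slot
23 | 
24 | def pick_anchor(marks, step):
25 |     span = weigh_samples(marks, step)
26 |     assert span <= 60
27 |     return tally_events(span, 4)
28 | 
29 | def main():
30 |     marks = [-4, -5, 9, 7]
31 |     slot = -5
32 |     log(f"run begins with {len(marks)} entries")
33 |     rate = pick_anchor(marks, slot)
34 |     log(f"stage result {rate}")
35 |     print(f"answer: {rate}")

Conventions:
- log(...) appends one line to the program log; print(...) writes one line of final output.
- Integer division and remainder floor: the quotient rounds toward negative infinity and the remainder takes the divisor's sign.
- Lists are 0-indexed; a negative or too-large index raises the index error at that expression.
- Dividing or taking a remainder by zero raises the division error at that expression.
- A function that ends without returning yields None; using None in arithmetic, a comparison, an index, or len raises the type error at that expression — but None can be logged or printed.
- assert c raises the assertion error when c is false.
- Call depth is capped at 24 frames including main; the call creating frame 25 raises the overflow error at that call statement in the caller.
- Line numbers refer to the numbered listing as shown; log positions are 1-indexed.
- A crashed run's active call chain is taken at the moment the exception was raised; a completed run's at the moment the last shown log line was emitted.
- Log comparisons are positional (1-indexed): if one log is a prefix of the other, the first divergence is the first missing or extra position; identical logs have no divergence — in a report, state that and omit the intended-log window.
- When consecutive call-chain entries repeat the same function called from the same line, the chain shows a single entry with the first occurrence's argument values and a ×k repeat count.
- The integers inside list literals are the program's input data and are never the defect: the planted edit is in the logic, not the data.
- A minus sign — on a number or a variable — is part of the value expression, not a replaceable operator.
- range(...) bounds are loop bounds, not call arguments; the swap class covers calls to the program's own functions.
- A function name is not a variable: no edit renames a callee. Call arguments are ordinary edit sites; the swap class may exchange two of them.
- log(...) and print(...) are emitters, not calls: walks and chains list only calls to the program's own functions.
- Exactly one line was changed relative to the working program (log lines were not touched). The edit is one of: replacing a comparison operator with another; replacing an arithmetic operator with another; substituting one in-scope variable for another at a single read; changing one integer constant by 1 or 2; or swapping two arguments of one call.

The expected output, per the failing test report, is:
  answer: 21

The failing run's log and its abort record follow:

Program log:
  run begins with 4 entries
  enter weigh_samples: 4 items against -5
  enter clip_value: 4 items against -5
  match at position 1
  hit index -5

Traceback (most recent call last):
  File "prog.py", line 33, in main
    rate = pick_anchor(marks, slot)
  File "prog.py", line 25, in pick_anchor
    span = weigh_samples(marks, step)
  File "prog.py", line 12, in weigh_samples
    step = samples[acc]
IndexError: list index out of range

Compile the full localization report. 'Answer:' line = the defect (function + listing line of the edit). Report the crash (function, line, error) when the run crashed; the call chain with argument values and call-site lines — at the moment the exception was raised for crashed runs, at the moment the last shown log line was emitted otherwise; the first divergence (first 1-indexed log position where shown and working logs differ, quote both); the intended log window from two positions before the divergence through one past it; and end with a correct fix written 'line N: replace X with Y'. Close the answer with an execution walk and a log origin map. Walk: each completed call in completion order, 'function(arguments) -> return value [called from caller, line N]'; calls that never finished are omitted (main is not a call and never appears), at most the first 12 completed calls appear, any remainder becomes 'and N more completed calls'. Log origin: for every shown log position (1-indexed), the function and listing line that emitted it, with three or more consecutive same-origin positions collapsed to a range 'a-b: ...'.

Answer: the defect is in clip_value at line 6.
Key observation: Everything matches until log position 5, which reads 'hit index -5' in place of 'hit index 1'.
Crash: weigh_samples, line 12, IndexError.
Call chain: main -> pick_anchor([-4, -5, 9, 7], -5) (called at line 33) -> weigh_samples([-4, -5, 9, 7], -5) (called at line 25).
First divergence: position 5; shown 'hit index -5' vs intended 'hit index 1'.
Intended log window:
  3: enter clip_value: 4 items against -5
  4: match at position 1
  5: hit index 1
  6: tally_events called with -15, 4
Execution walk:
  clip_value([-4, -5, 9, 7], -5) -> -5  [called from weigh_samples, line 10]
Log line origins:
  1: logged in main at line 32
  2: logged in weigh_samples at line 9
  3: logged in clip_value at line 2
  4: logged in clip_value at line 5
  5: logged in weigh_samples at line 11
A correct fix: line 6: replace `acc` with `low`.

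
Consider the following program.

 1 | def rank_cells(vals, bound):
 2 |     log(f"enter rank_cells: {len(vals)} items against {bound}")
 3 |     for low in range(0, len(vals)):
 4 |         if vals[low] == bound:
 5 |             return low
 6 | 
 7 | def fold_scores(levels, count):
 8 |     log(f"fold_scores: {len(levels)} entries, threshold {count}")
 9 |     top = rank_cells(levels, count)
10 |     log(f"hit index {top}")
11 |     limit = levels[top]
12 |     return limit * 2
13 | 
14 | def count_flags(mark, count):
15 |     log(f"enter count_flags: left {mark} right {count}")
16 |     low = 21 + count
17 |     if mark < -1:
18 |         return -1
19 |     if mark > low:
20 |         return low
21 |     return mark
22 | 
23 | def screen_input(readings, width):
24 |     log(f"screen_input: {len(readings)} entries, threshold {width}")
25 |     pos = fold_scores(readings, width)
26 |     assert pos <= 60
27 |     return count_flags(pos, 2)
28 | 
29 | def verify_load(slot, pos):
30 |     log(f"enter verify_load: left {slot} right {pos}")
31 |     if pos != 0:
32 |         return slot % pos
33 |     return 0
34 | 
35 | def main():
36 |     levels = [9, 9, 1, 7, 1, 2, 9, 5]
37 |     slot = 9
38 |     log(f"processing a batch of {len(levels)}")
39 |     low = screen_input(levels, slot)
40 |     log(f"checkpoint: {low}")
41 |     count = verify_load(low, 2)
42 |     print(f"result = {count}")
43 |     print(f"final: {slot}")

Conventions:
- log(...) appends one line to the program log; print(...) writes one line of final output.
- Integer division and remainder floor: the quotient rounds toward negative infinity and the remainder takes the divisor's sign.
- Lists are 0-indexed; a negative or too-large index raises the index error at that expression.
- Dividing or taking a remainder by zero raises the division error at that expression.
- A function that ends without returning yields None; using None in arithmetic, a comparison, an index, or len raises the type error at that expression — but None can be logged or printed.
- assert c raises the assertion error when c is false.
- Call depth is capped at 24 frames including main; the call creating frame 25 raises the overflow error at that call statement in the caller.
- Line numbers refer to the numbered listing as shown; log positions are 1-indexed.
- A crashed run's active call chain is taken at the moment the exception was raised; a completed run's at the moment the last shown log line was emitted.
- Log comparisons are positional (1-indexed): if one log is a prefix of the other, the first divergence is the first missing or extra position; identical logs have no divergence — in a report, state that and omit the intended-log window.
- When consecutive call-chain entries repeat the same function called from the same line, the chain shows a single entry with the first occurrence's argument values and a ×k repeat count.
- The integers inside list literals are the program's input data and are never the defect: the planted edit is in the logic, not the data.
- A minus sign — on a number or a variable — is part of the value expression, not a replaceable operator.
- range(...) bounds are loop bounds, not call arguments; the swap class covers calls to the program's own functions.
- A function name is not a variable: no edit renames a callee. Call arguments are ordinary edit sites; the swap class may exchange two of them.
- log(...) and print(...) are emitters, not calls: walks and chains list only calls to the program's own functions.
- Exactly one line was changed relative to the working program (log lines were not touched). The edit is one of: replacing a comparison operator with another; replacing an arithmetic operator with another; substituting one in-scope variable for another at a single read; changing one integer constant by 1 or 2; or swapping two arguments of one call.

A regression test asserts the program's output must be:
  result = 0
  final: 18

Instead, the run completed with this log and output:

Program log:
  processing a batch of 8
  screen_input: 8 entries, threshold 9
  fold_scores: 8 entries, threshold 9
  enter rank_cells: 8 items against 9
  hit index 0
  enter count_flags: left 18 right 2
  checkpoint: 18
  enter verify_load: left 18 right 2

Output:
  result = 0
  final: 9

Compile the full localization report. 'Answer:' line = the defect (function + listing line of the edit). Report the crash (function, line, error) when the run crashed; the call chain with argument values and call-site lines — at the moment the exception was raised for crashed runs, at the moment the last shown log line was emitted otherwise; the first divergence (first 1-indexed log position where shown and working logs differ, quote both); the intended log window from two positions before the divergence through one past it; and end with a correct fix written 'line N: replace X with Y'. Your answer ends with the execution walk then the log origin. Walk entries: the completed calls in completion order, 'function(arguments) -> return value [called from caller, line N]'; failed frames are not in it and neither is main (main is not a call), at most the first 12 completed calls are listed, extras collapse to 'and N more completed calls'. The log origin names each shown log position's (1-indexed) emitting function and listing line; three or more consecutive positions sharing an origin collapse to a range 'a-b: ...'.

Answer: the defect is in main at line 43.
Key fact: The two runs log identically and part ways only at the printed values.
Call chain: main -> verify_load(18, 2) (called at line 41).
First divergence: none (the log streams are identical).
Execution walk:
  rank_cells([9, 9, 1, 7, 1, 2, 9, 5], 9) -> 0  [called from fold_scores, line 9]
  fold_scores([9, 9, 1, 7, 1, 2, 9, 5], 9) -> 18  [called from screen_input, line 25]
  count_flags(18, 2) -> 18  [called from screen_input, line 27]
  screen_input([9, 9, 1, 7, 1, 2, 9, 5], 9) -> 18  [called from main, line 39]
  verify_load(18, 2) -> 0  [called from main, line 41]
Log line origins:
  1: logged in main at line 38
  2: logged in screen_input at line 24
  3: logged in fold_scores at line 8
  4: logged in rank_cells at line 2
  5: logged in fold_scores at line 10
  6: logged in count_flags at line 15
  7: logged in main at line 40
  8: logged in verify_load at line 30
A correct fix: line 43: replace `slot` with `low`.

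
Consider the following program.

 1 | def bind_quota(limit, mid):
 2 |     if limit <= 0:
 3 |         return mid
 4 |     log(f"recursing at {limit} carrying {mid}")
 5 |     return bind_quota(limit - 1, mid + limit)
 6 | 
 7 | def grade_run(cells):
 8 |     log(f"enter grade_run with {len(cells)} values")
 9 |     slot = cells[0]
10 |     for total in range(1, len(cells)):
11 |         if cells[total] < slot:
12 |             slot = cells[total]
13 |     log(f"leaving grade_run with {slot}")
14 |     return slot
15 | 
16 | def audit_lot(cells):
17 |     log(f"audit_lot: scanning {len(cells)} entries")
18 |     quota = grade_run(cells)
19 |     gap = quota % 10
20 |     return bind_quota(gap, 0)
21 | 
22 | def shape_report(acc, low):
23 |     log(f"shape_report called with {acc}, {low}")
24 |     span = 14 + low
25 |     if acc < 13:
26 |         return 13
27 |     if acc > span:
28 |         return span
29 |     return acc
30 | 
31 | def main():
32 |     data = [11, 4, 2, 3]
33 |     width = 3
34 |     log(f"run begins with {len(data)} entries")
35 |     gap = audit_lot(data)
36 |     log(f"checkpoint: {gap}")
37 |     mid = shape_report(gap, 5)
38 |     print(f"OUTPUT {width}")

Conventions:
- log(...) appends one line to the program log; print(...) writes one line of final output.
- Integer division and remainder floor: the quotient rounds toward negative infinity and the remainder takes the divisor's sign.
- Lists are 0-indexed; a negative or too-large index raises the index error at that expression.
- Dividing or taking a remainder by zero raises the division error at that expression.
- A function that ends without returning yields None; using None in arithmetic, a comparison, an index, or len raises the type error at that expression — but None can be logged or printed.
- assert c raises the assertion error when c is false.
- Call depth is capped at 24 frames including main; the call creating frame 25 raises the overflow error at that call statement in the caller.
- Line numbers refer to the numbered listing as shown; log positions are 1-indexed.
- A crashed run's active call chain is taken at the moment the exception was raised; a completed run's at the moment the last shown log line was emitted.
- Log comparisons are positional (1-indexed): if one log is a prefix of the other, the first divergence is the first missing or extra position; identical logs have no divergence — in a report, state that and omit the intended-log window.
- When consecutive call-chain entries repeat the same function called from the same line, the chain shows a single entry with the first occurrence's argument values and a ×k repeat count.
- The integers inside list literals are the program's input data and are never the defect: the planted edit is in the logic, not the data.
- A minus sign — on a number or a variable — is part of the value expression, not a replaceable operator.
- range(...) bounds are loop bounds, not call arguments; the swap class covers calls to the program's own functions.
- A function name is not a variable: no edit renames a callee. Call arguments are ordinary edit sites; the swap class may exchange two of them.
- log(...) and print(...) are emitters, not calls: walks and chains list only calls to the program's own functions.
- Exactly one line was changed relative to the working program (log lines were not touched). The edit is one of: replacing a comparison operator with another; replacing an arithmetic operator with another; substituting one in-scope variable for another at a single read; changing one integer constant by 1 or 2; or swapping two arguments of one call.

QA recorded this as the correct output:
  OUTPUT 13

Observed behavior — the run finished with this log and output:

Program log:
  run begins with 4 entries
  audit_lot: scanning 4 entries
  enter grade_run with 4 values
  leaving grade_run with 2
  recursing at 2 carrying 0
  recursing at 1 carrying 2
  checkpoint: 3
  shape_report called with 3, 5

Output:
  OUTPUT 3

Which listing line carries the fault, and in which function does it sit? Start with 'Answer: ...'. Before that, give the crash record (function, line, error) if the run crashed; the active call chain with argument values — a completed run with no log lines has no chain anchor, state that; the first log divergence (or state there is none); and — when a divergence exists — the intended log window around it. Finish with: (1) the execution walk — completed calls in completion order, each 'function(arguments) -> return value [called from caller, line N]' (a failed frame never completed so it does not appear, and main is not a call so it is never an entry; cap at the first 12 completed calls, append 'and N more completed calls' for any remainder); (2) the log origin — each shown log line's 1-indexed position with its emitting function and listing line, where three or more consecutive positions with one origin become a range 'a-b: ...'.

Answer: the defect is in main at line 38.
The tell: No log line changed; the fault shows up purely in the output.
Call chain: main -> shape_report(3, 5) (called at line 37).
First divergence: none; the two logs match at every position.
Execution walk:
  grade_run([11, 4, 2, 3]) -> 2  [called from audit_lot, line 18]
  bind_quota(0, 3) -> 3  [called from bind_quota, line 5]
  bind_quota(1, 2) -> 3  [called from bind_quota, line 5]
  bind_quota(2, 0) -> 3  [called from audit_lot, line 20]
  audit_lot([11, 4, 2, 3]) -> 3  [called from main, line 35]
  shape_report(3, 5) -> 13  [called from main, line 37]
Origin of each log line:
  1: from main, line 34
  2: from audit_lot, line 17
  3: from grade_run, line 8
  4: from grade_run, line 13
  5: from bind_quota, line 4
  6: from bind_quota, line 4
  7: from main, line 36
  8: from shape_report, line 23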